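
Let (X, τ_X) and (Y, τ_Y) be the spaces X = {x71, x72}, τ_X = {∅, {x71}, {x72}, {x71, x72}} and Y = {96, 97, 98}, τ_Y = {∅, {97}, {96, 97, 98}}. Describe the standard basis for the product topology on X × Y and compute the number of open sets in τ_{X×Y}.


Basis B = {∅ × ∅, {x71} × {97}, {x72} × {97}, {x71, x72} × {97}, {x71} × {96, 97, 98}, {x72} × {96, 97, 98}, {x71, x72} × {96, 97, 98}}; |τ_{X×Y}| = 9.

Enumerate products U × V with U ∈ τ_X, V ∈ τ_Y (deduplicated):
  ∅ × ∅ = {} (∅)
  {x71} × {97} = {(x71,97)}
  {x72} × {97} = {(x72,97)}
  {x71, x72} × {97} = {(x71,97), (x72,97)}
  {x71} × {96, 97, 98} = {(x71,96), (x71,97), (x71,98)}
  {x72} × {96, 97, 98} = {(x72,96), (x72,97), (x72,98)}
  {x71, x72} × {96, 97, 98} = {(x71,96), (x71,97), (x71,98), (x72,96), (x72,97), (x72,98)}
These 7 distinct sets form the basis B.
Close under arbitrary unions to get τ_{X×Y}; counting gives |τ_{X×Y}| = 9.


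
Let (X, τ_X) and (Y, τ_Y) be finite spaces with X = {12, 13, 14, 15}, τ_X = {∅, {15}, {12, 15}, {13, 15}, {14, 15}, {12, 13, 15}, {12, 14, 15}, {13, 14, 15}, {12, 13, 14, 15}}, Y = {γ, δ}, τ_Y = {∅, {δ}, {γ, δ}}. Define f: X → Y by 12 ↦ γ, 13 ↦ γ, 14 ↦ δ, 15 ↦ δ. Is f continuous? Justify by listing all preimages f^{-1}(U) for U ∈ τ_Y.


f IS continuous.

Compute f^{-1}(U) for each U ∈ τ_Y:
  U = ∅: f^{-1}(U) = ∅ ∈ τ_X ✓.
  U = {δ}: f^{-1}(U) = {14, 15} ∈ τ_X ✓.
  U = {γ, δ}: f^{-1}(U) = {12, 13, 14, 15} ∈ τ_X ✓.
Every preimage lies in τ_X, so f IS continuous.


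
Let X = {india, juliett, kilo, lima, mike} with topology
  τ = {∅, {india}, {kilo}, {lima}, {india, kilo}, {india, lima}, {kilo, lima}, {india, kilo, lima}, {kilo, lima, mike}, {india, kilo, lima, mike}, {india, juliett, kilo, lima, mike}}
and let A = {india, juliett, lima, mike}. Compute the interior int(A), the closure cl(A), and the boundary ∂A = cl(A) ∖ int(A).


int(A) = {india, lima}, cl(A) = {india, juliett, lima, mike}, ∂A = {juliett, mike}.

Closed sets in (X, τ) are complements of opens:
  closed(X, τ) = {∅, {juliett}, {india, juliett}, {juliett, mike}, {india, juliett, mike}, {juliett, kilo, mike}, {juliett, lima, mike}, {india, juliett, kilo, mike}, {india, juliett, lima, mike}, {juliett, kilo, lima, mike}, {india, juliett, kilo, lima, mike}}.
int(A) = ⋃ {U ∈ τ : U ⊆ A}. Opens contained in A: ∅, {india}, {lima}, {india, lima}.
Taking the union of these: int(A) = {india, lima}.
cl(A) = ⋂ {C closed : A ⊆ C}. Closed sets containing A: {india, juliett, lima, mike}, {india, juliett, kilo, lima, mike}.
Intersecting these: cl(A) = {india, juliett, lima, mike}.
∂A = cl(A) ∖ int(A) = {india, juliett, lima, mike} ∖ {india, lima} = {juliett, mike}.


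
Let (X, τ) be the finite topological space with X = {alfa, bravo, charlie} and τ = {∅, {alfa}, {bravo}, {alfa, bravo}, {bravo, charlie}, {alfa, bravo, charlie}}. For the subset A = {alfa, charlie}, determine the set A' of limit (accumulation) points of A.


A' = ∅

For each x ∈ X, list the open sets U ∈ τ with x ∈ U, then check whether U ∩ (A ∖ {x}) ≠ ∅ for every such U.
  x = alfa: open {alfa} ∋ x has {alfa} ∩ (A ∖ {alfa}) = ∅, so x is NOT a limit point.
  x = bravo: open {bravo} ∋ x has {bravo} ∩ (A ∖ {bravo}) = ∅, so x is NOT a limit point.
  x = charlie: open {bravo, charlie} ∋ x has {bravo, charlie} ∩ (A ∖ {charlie}) = ∅, so x is NOT a limit point.
Collecting: A' = ∅.


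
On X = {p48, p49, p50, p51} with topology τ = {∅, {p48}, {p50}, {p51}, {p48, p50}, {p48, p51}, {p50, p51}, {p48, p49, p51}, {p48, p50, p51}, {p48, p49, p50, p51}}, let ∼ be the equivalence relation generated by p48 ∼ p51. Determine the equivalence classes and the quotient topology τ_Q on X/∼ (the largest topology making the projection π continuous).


X/∼ = {[p48=p51], [p49], [p50]}; |τ_Q| = 6.

Equivalence classes: [p48=p51], [p49], [p50].
Quotient map π: X → X/∼ sends p48 ↦ [p48=p51], p49 ↦ [p49], p50 ↦ [p50], p51 ↦ [p48=p51].
For each subset V ⊆ X/∼, compute π^{-1}(V) ⊆ X and check whether π^{-1}(V) ∈ τ. V is open in τ_Q iff π^{-1}(V) ∈ τ.
  V = {}: π^{-1}(V) = ∅ ∈ τ ✓.
  V = {[p48=p51]}: π^{-1}(V) = {p48, p51} ∈ τ ✓.
  V = {[p49]}: π^{-1}(V) = {p49} ∉ τ ✗.
  V = {[p48=p51], [p49]}: π^{-1}(V) = {p48, p49, p51} ∈ τ ✓.
  V = {[p50]}: π^{-1}(V) = {p50} ∈ τ ✓.
  V = {[p48=p51], [p50]}: π^{-1}(V) = {p48, p50, p51} ∈ τ ✓.
  V = {[p49], [p50]}: π^{-1}(V) = {p49, p50} ∉ τ ✗.
  V = {[p48=p51], [p49], [p50]}: π^{-1}(V) = {p48, p49, p50, p51} ∈ τ ✓.
Open sets in the quotient: τ_Q = {{}, {[p48=p51]}, {[p48=p51], [p49]}, {[p50]}, {[p48=p51], [p50]}, {[p48=p51], [p49], [p50]}} (6 elements).


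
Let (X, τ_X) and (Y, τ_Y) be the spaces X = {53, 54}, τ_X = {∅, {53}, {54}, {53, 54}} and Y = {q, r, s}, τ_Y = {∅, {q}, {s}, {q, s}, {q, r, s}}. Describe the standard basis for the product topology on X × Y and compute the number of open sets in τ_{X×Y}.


Basis B = {∅ × ∅, {53} × {q}, {53} × {s}, {54} × {q}, {54} × {s}, {53} × {q, s}, {53, 54} × {q}, {53, 54} × {s}, {54} × {q, s}, {53} × {q, r, s}, {54} × {q, r, s}, {53, 54} × {q, s}, {53, 54} × {q, r, s}}; |τ_{X×Y}| = 25.

Enumerate products U × V with U ∈ τ_X, V ∈ τ_Y (deduplicated):
  ∅ × ∅ = {} (∅)
  {53} × {q} = {(53,q)}
  {53} × {s} = {(53,s)}
  {54} × {q} = {(54,q)}
  {54} × {s} = {(54,s)}
  {53} × {q, s} = {(53,q), (53,s)}
  {53, 54} × {q} = {(53,q), (54,q)}
  {53, 54} × {s} = {(53,s), (54,s)}
  {54} × {q, s} = {(54,q), (54,s)}
  {53} × {q, r, s} = {(53,q), (53,r), (53,s)}
  {54} × {q, r, s} = {(54,q), (54,r), (54,s)}
  {53, 54} × {q, s} = {(53,q), (53,s), (54,q), (54,s)}
  {53, 54} × {q, r, s} = {(53,q), (53,r), (53,s), (54,q), (54,r), (54,s)}
These 13 distinct sets form the basis B.
Close under arbitrary unions to get τ_{X×Y}; counting gives |τ_{X×Y}| = 25.


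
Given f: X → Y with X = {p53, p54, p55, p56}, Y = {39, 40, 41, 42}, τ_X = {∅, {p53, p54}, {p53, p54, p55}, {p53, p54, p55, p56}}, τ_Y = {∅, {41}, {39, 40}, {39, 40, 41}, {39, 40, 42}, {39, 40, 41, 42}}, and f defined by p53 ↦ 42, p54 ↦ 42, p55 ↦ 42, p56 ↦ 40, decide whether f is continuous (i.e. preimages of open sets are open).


f is NOT continuous.

Compute f^{-1}(U) for each U ∈ τ_Y:
  U = ∅: f^{-1}(U) = ∅ ∈ τ_X ✓.
  U = {41}: f^{-1}(U) = ∅ ∈ τ_X ✓.
  U = {39, 40}: f^{-1}(U) = {p56} ∉ τ_X ✗.
  U = {39, 40, 41}: f^{-1}(U) = {p56} ∉ τ_X ✗.
  U = {39, 40, 42}: f^{-1}(U) = {p53, p54, p55, p56} ∈ τ_X ✓.
  U = {39, 40, 41, 42}: f^{-1}(U) = {p53, p54, p55, p56} ∈ τ_X ✓.
Found U = {39, 40} with f^{-1}(U) = {p56} not in τ_X. Therefore f is NOT continuous.


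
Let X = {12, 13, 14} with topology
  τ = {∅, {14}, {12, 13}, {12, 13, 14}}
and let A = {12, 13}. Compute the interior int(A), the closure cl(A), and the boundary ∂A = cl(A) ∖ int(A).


int(A) = {12, 13}, cl(A) = {12, 13}, ∂A = ∅.

Closed sets in (X, τ) are complements of opens:
  closed(X, τ) = {∅, {14}, {12, 13}, {12, 13, 14}}.
int(A) = ⋃ {U ∈ τ : U ⊆ A}. Opens contained in A: ∅, {12, 13}.
Taking the union of these: int(A) = {12, 13}.
cl(A) = ⋂ {C closed : A ⊆ C}. Closed sets containing A: {12, 13}, {12, 13, 14}.
Intersecting these: cl(A) = {12, 13}.
∂A = cl(A) ∖ int(A) = {12, 13} ∖ {12, 13} = ∅.


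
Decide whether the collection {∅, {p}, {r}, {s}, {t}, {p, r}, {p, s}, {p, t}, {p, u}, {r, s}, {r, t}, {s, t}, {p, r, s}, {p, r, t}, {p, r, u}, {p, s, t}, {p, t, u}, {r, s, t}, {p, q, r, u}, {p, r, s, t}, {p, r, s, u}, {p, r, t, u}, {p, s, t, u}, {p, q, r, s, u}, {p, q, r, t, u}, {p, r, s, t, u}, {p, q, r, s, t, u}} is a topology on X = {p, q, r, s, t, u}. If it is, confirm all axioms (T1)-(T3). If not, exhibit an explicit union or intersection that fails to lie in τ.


τ is NOT a topology on X.

Axiom (T1): ∅ ∈ τ? Yes; X ∈ τ? Yes.
Axiom (T2/T3): check pairwise unions and intersections of members of τ.
Counterexample for (T2): {s} ∪ {p, u} = {p, s, u} ∉ τ. Therefore τ is NOT a topology.


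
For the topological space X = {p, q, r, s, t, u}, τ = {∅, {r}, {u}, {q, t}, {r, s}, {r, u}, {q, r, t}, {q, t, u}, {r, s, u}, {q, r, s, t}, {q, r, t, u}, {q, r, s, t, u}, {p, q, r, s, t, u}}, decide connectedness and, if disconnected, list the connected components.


(X, τ) is connected.

Find clopen sets (U ∈ τ with X ∖ U ∈ τ):
  U = ∅, X ∖ U = {p, q, r, s, t, u} — both open, so U is clopen.
  U = {p, q, r, s, t, u}, X ∖ U = ∅ — both open, so U is clopen.
Only trivial clopens (∅ and X) exist, so (X, τ) is connected.
Compute connected components by grouping points that agree on all clopens:
  component: {p, q, r, s, t, u}


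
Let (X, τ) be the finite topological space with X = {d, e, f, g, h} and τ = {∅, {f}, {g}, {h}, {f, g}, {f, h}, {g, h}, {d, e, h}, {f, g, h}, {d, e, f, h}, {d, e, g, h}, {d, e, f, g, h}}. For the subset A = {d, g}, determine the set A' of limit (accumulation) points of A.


A' = {e}

For each x ∈ X, list the open sets U ∈ τ with x ∈ U, then check whether U ∩ (A ∖ {x}) ≠ ∅ for every such U.
  x = d: open {d, e, h} ∋ x has {d, e, h} ∩ (A ∖ {d}) = ∅, so x is NOT a limit point.
  x = e: opens ∋ x are {d, e, h}, {d, e, f, h}, {d, e, g, h}, {d, e, f, g, h}; each meets A ∖ {e}, so x IS a limit point.
  x = f: open {f} ∋ x has {f} ∩ (A ∖ {f}) = ∅, so x is NOT a limit point.
  x = g: open {g} ∋ x has {g} ∩ (A ∖ {g}) = ∅, so x is NOT a limit point.
  x = h: open {h} ∋ x has {h} ∩ (A ∖ {h}) = ∅, so x is NOT a limit point.
Collecting: A' = {e}.


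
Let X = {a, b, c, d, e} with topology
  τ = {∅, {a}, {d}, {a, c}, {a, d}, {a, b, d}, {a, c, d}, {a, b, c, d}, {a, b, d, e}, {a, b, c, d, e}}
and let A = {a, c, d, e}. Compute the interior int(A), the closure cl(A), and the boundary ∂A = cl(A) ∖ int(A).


int(A) = {a, c, d}, cl(A) = {a, b, c, d, e}, ∂A = {b, e}.

Closed sets in (X, τ) are complements of opens:
  closed(X, τ) = {∅, {c}, {e}, {b, e}, {c, e}, {b, c, e}, {b, d, e}, {a, b, c, e}, {b, c, d, e}, {a, b, c, d, e}}.
int(A) = ⋃ {U ∈ τ : U ⊆ A}. Opens contained in A: ∅, {a}, {d}, {a, c}, {a, d}, {a, c, d}.
Taking the union of these: int(A) = {a, c, d}.
cl(A) = ⋂ {C closed : A ⊆ C}. Closed sets containing A: {a, b, c, d, e}.
Intersecting these: cl(A) = {a, b, c, d, e}.
∂A = cl(A) ∖ int(A) = {a, b, c, d, e} ∖ {a, c, d} = {b, e}.


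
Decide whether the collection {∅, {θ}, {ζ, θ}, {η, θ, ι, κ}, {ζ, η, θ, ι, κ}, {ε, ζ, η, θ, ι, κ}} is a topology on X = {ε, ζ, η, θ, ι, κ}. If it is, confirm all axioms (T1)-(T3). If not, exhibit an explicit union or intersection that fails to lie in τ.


τ IS a topology on X.

Axiom (T1): ∅ ∈ τ? Yes; X ∈ τ? Yes.
Axiom (T2/T3): check pairwise unions and intersections of members of τ.
All pairwise intersections and unions checked — each lies in τ. Therefore τ satisfies (T1), (T2), (T3): it IS a topology on X.


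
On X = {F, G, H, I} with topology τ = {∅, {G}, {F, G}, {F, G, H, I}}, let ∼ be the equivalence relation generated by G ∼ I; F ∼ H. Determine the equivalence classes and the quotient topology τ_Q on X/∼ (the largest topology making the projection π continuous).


X/∼ = {[F=H], [G=I]}; |τ_Q| = 2.

Equivalence classes: [F=H], [G=I].
Quotient map π: X → X/∼ sends F ↦ [F=H], G ↦ [G=I], H ↦ [F=H], I ↦ [G=I].
For each subset V ⊆ X/∼, compute π^{-1}(V) ⊆ X and check whether π^{-1}(V) ∈ τ. V is open in τ_Q iff π^{-1}(V) ∈ τ.
  V = {}: π^{-1}(V) = ∅ ∈ τ ✓.
  V = {[F=H]}: π^{-1}(V) = {F, H} ∉ τ ✗.
  V = {[G=I]}: π^{-1}(V) = {G, I} ∉ τ ✗.
  V = {[F=H], [G=I]}: π^{-1}(V) = {F, G, H, I} ∈ τ ✓.
Open sets in the quotient: τ_Q = {{}, {[F=H], [G=I]}} (2 elements).


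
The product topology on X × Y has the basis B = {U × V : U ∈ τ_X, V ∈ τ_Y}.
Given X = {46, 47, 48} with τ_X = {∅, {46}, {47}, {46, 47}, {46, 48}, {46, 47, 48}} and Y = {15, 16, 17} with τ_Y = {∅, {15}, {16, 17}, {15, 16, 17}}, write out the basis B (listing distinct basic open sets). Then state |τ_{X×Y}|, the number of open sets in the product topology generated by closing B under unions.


Basis B = {∅ × ∅, {46} × {15}, {47} × {15}, {46, 47} × {15}, {46, 48} × {15}, {46} × {16, 17}, {47} × {16, 17}, {46} × {15, 16, 17}, {46, 47, 48} × {15}, {47} × {15, 16, 17}, {46, 47} × {16, 17}, {46, 48} × {16, 17}, {46, 47} × {15, 16, 17}, {46, 48} × {15, 16, 17}, {46, 47, 48} × {16, 17}, {46, 47, 48} × {15, 16, 17}}; |τ_{X×Y}| = 36.

Enumerate products U × V with U ∈ τ_X, V ∈ τ_Y (deduplicated):
  ∅ × ∅ = {} (∅)
  {46} × {15} = {(46,15)}
  {47} × {15} = {(47,15)}
  {46, 47} × {15} = {(46,15), (47,15)}
  {46, 48} × {15} = {(46,15), (48,15)}
  {46} × {16, 17} = {(46,16), (46,17)}
  {47} × {16, 17} = {(47,16), (47,17)}
  {46} × {15, 16, 17} = {(46,15), (46,16), (46,17)}
  {46, 47, 48} × {15} = {(46,15), (47,15), (48,15)}
  {47} × {15, 16, 17} = {(47,15), (47,16), (47,17)}
  {46, 47} × {16, 17} = {(46,16), (46,17), (47,16), (47,17)}
  {46, 48} × {16, 17} = {(46,16), (46,17), (48,16), (48,17)}
  {46, 47} × {15, 16, 17} = {(46,15), (46,16), (46,17), (47,15), (47,16), (47,17)}
  {46, 48} × {15, 16, 17} = {(46,15), (46,16), (46,17), (48,15), (48,16), (48,17)}
  {46, 47, 48} × {16, 17} = {(46,16), (46,17), (47,16), (47,17), (48,16), (48,17)}
  {46, 47, 48} × {15, 16, 17} = {(46,15), (46,16), (46,17), (47,15), (47,16), (47,17), (48,15), (48,16), (48,17)}
These 16 distinct sets form the basis B.
Close under arbitrary unions to get τ_{X×Y}; counting gives |τ_{X×Y}| = 36.


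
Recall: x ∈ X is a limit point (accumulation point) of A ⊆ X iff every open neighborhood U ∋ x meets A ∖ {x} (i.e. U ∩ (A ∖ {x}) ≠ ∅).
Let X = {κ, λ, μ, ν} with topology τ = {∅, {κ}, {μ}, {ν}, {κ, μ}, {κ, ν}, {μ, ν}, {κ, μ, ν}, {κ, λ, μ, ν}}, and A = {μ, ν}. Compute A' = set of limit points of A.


A' = {λ}

For each x ∈ X, list the open sets U ∈ τ with x ∈ U, then check whether U ∩ (A ∖ {x}) ≠ ∅ for every such U.
  x = κ: open {κ} ∋ x has {κ} ∩ (A ∖ {κ}) = ∅, so x is NOT a limit point.
  x = λ: opens ∋ x are {κ, λ, μ, ν}; each meets A ∖ {λ}, so x IS a limit point.
  x = μ: open {μ} ∋ x has {μ} ∩ (A ∖ {μ}) = ∅, so x is NOT a limit point.
  x = ν: open {ν} ∋ x has {ν} ∩ (A ∖ {ν}) = ∅, so x is NOT a limit point.
Collecting: A' = {λ}.


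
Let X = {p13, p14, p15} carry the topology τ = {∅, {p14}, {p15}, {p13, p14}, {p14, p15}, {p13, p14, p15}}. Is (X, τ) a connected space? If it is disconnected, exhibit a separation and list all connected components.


(X, τ) is disconnected; components = [{p15}, {p13, p14}].

Find clopen sets (U ∈ τ with X ∖ U ∈ τ):
  U = ∅, X ∖ U = {p13, p14, p15} — both open, so U is clopen.
  U = {p15}, X ∖ U = {p13, p14} — both open, so U is clopen.
  U = {p13, p14}, X ∖ U = {p15} — both open, so U is clopen.
  U = {p13, p14, p15}, X ∖ U = ∅ — both open, so U is clopen.
Nontrivial clopen(s) exist: e.g. {p15}. So (X, τ) is disconnected.
Compute connected components by grouping points that agree on all clopens:
  component: {p15}
  component: {p13, p14}


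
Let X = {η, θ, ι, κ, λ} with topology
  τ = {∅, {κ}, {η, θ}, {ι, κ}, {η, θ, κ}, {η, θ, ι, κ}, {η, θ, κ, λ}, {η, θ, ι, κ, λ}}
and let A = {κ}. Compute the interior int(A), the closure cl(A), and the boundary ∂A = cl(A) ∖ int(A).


int(A) = {κ}, cl(A) = {ι, κ, λ}, ∂A = {ι, λ}.

Closed sets in (X, τ) are complements of opens:
  closed(X, τ) = {∅, {ι}, {λ}, {ι, λ}, {η, θ, λ}, {ι, κ, λ}, {η, θ, ι, λ}, {η, θ, ι, κ, λ}}.
int(A) = ⋃ {U ∈ τ : U ⊆ A}. Opens contained in A: ∅, {κ}.
Taking the union of these: int(A) = {κ}.
cl(A) = ⋂ {C closed : A ⊆ C}. Closed sets containing A: {ι, κ, λ}, {η, θ, ι, κ, λ}.
Intersecting these: cl(A) = {ι, κ, λ}.
∂A = cl(A) ∖ int(A) = {ι, κ, λ} ∖ {κ} = {ι, λ}.


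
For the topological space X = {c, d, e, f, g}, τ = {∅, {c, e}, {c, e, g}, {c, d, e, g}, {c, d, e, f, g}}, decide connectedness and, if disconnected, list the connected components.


(X, τ) is connected.

Find clopen sets (U ∈ τ with X ∖ U ∈ τ):
  U = ∅, X ∖ U = {c, d, e, f, g} — both open, so U is clopen.
  U = {c, d, e, f, g}, X ∖ U = ∅ — both open, so U is clopen.
Only trivial clopens (∅ and X) exist, so (X, τ) is connected.
Compute connected components by grouping points that agree on all clopens:
  component: {c, d, e, f, g}


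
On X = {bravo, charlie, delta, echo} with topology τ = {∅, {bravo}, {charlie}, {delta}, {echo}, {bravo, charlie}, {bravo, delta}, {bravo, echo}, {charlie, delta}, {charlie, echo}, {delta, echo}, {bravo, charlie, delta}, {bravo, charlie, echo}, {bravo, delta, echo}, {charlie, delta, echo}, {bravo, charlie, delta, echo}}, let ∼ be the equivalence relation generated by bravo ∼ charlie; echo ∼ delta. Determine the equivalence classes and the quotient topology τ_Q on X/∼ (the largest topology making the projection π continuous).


X/∼ = {[bravo=charlie], [delta=echo]}; |τ_Q| = 4.

Equivalence classes: [bravo=charlie], [delta=echo].
Quotient map π: X → X/∼ sends bravo ↦ [bravo=charlie], charlie ↦ [bravo=charlie], delta ↦ [delta=echo], echo ↦ [delta=echo].
For each subset V ⊆ X/∼, compute π^{-1}(V) ⊆ X and check whether π^{-1}(V) ∈ τ. V is open in τ_Q iff π^{-1}(V) ∈ τ.
  V = {}: π^{-1}(V) = ∅ ∈ τ ✓.
  V = {[bravo=charlie]}: π^{-1}(V) = {bravo, charlie} ∈ τ ✓.
  V = {[delta=echo]}: π^{-1}(V) = {delta, echo} ∈ τ ✓.
  V = {[bravo=charlie], [delta=echo]}: π^{-1}(V) = {bravo, charlie, delta, echo} ∈ τ ✓.
Open sets in the quotient: τ_Q = {{}, {[bravo=charlie]}, {[delta=echo]}, {[bravo=charlie], [delta=echo]}} (4 elements).


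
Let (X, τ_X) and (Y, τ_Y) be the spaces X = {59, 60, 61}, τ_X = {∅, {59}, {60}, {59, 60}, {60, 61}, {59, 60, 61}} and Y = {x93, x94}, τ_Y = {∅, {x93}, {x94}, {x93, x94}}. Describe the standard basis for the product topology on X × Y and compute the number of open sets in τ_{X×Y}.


Basis B = {∅ × ∅, {59} × {x93}, {59} × {x94}, {60} × {x93}, {60} × {x94}, {59} × {x93, x94}, {59, 60} × {x93}, {59, 60} × {x94}, {60} × {x93, x94}, {60, 61} × {x93}, {60, 61} × {x94}, {59, 60, 61} × {x93}, {59, 60, 61} × {x94}, {59, 60} × {x93, x94}, {60, 61} × {x93, x94}, {59, 60, 61} × {x93, x94}}; |τ_{X×Y}| = 36.

Enumerate products U × V with U ∈ τ_X, V ∈ τ_Y (deduplicated):
  ∅ × ∅ = {} (∅)
  {59} × {x93} = {(59,x93)}
  {59} × {x94} = {(59,x94)}
  {60} × {x93} = {(60,x93)}
  {60} × {x94} = {(60,x94)}
  {59} × {x93, x94} = {(59,x93), (59,x94)}
  {59, 60} × {x93} = {(59,x93), (60,x93)}
  {59, 60} × {x94} = {(59,x94), (60,x94)}
  {60} × {x93, x94} = {(60,x93), (60,x94)}
  {60, 61} × {x93} = {(60,x93), (61,x93)}
  {60, 61} × {x94} = {(60,x94), (61,x94)}
  {59, 60, 61} × {x93} = {(59,x93), (60,x93), (61,x93)}
  {59, 60, 61} × {x94} = {(59,x94), (60,x94), (61,x94)}
  {59, 60} × {x93, x94} = {(59,x93), (59,x94), (60,x93), (60,x94)}
  {60, 61} × {x93, x94} = {(60,x93), (60,x94), (61,x93), (61,x94)}
  {59, 60, 61} × {x93, x94} = {(59,x93), (59,x94), (60,x93), (60,x94), (61,x93), (61,x94)}
These 16 distinct sets form the basis B.
Close under arbitrary unions to get τ_{X×Y}; counting gives |τ_{X×Y}| = 36.


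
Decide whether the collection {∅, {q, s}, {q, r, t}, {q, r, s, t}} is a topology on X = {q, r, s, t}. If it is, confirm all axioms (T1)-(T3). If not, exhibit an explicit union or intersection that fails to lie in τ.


τ is NOT a topology on X.

Axiom (T1): ∅ ∈ τ? Yes; X ∈ τ? Yes.
Axiom (T2/T3): check pairwise unions and intersections of members of τ.
Counterexample for (T3): {q, s} ∩ {q, r, t} = {q} ∉ τ. Therefore τ is NOT a topology.


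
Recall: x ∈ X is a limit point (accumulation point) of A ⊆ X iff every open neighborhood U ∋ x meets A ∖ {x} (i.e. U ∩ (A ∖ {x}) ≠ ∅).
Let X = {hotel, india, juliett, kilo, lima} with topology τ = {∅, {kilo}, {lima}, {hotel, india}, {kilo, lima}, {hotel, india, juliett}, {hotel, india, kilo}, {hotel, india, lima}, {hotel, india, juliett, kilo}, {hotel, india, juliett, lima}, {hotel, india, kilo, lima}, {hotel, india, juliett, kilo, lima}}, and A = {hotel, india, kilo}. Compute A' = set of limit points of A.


A' = {hotel, india, juliett}

For each x ∈ X, list the open sets U ∈ τ with x ∈ U, then check whether U ∩ (A ∖ {x}) ≠ ∅ for every such U.
  x = hotel: opens ∋ x are {hotel, india}, {hotel, india, juliett}, {hotel, india, kilo}, {hotel, india, lima}, {hotel, india, juliett, kilo}, {hotel, india, juliett, lima}, {hotel, india, kilo, lima}, {hotel, india, juliett, kilo, lima}; each meets A ∖ {hotel}, so x IS a limit point.
  x = india: opens ∋ x are {hotel, india}, {hotel, india, juliett}, {hotel, india, kilo}, {hotel, india, lima}, {hotel, india, juliett, kilo}, {hotel, india, juliett, lima}, {hotel, india, kilo, lima}, {hotel, india, juliett, kilo, lima}; each meets A ∖ {india}, so x IS a limit point.
  x = juliett: opens ∋ x are {hotel, india, juliett}, {hotel, india, juliett, kilo}, {hotel, india, juliett, lima}, {hotel, india, juliett, kilo, lima}; each meets A ∖ {juliett}, so x IS a limit point.
  x = kilo: open {kilo} ∋ x has {kilo} ∩ (A ∖ {kilo}) = ∅, so x is NOT a limit point.
  x = lima: open {lima} ∋ x has {lima} ∩ (A ∖ {lima}) = ∅, so x is NOT a limit point.
Collecting: A' = {hotel, india, juliett}.


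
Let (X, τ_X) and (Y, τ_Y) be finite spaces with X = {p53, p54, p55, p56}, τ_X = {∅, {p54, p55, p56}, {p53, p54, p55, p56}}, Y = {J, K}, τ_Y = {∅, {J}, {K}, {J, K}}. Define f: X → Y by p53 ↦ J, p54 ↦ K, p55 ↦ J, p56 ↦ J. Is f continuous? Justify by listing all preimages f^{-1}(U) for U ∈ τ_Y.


f is NOT continuous.

Compute f^{-1}(U) for each U ∈ τ_Y:
  U = ∅: f^{-1}(U) = ∅ ∈ τ_X ✓.
  U = {J}: f^{-1}(U) = {p53, p55, p56} ∉ τ_X ✗.
  U = {K}: f^{-1}(U) = {p54} ∉ τ_X ✗.
  U = {J, K}: f^{-1}(U) = {p53, p54, p55, p56} ∈ τ_X ✓.
Found U = {J} with f^{-1}(U) = {p53, p55, p56} not in τ_X. Therefore f is NOT continuous.


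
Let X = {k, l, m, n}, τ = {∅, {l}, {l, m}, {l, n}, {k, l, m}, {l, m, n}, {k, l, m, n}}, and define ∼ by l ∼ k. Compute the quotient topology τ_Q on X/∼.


X/∼ = {[k=l], [m], [n]}; |τ_Q| = 3.

Equivalence classes: [k=l], [m], [n].
Quotient map π: X → X/∼ sends k ↦ [k=l], l ↦ [k=l], m ↦ [m], n ↦ [n].
For each subset V ⊆ X/∼, compute π^{-1}(V) ⊆ X and check whether π^{-1}(V) ∈ τ. V is open in τ_Q iff π^{-1}(V) ∈ τ.
  V = {}: π^{-1}(V) = ∅ ∈ τ ✓.
  V = {[k=l]}: π^{-1}(V) = {k, l} ∉ τ ✗.
  V = {[m]}: π^{-1}(V) = {m} ∉ τ ✗.
  V = {[k=l], [m]}: π^{-1}(V) = {k, l, m} ∈ τ ✓.
  V = {[n]}: π^{-1}(V) = {n} ∉ τ ✗.
  V = {[k=l], [n]}: π^{-1}(V) = {k, l, n} ∉ τ ✗.
  V = {[m], [n]}: π^{-1}(V) = {m, n} ∉ τ ✗.
  V = {[k=l], [m], [n]}: π^{-1}(V) = {k, l, m, n} ∈ τ ✓.
Open sets in the quotient: τ_Q = {{}, {[k=l], [m]}, {[k=l], [m], [n]}} (3 elements).


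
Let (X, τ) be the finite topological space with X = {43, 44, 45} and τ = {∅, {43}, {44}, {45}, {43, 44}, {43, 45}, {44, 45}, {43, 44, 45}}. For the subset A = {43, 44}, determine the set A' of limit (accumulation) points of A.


A' = ∅

For each x ∈ X, list the open sets U ∈ τ with x ∈ U, then check whether U ∩ (A ∖ {x}) ≠ ∅ for every such U.
  x = 43: open {43} ∋ x has {43} ∩ (A ∖ {43}) = ∅, so x is NOT a limit point.
  x = 44: open {44} ∋ x has {44} ∩ (A ∖ {44}) = ∅, so x is NOT a limit point.
  x = 45: open {45} ∋ x has {45} ∩ (A ∖ {45}) = ∅, so x is NOT a limit point.
Collecting: A' = ∅.


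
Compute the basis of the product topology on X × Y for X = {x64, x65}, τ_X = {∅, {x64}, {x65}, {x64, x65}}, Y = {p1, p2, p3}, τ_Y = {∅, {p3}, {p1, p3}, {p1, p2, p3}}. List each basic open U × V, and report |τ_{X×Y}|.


Basis B = {∅ × ∅, {x64} × {p3}, {x65} × {p3}, {x64} × {p1, p3}, {x64, x65} × {p3}, {x65} × {p1, p3}, {x64} × {p1, p2, p3}, {x65} × {p1, p2, p3}, {x64, x65} × {p1, p3}, {x64, x65} × {p1, p2, p3}}; |τ_{X×Y}| = 16.

Enumerate products U × V with U ∈ τ_X, V ∈ τ_Y (deduplicated):
  ∅ × ∅ = {} (∅)
  {x64} × {p3} = {(x64,p3)}
  {x65} × {p3} = {(x65,p3)}
  {x64} × {p1, p3} = {(x64,p1), (x64,p3)}
  {x64, x65} × {p3} = {(x64,p3), (x65,p3)}
  {x65} × {p1, p3} = {(x65,p1), (x65,p3)}
  {x64} × {p1, p2, p3} = {(x64,p1), (x64,p2), (x64,p3)}
  {x65} × {p1, p2, p3} = {(x65,p1), (x65,p2), (x65,p3)}
  {x64, x65} × {p1, p3} = {(x64,p1), (x64,p3), (x65,p1), (x65,p3)}
  {x64, x65} × {p1, p2, p3} = {(x64,p1), (x64,p2), (x64,p3), (x65,p1), (x65,p2), (x65,p3)}
These 10 distinct sets form the basis B.
Close under arbitrary unions to get τ_{X×Y}; counting gives |τ_{X×Y}| = 16.


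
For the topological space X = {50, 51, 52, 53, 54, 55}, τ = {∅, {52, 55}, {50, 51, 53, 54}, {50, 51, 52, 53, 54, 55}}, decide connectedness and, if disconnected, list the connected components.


(X, τ) is disconnected; components = [{52, 55}, {50, 51, 53, 54}].

Find clopen sets (U ∈ τ with X ∖ U ∈ τ):
  U = ∅, X ∖ U = {50, 51, 52, 53, 54, 55} — both open, so U is clopen.
  U = {52, 55}, X ∖ U = {50, 51, 53, 54} — both open, so U is clopen.
  U = {50, 51, 53, 54}, X ∖ U = {52, 55} — both open, so U is clopen.
  U = {50, 51, 52, 53, 54, 55}, X ∖ U = ∅ — both open, so U is clopen.
Nontrivial clopen(s) exist: e.g. {52, 55}. So (X, τ) is disconnected.
Compute connected components by grouping points that agree on all clopens:
  component: {52, 55}
  component: {50, 51, 53, 54}


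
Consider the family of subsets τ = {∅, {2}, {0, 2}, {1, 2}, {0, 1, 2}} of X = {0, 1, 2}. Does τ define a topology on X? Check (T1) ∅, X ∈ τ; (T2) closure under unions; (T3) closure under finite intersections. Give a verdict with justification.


τ IS a topology on X.

Axiom (T1): ∅ ∈ τ? Yes; X ∈ τ? Yes.
Axiom (T2/T3): check pairwise unions and intersections of members of τ.
All pairwise intersections and unions checked — each lies in τ. Therefore τ satisfies (T1), (T2), (T3): it IS a topology on X.


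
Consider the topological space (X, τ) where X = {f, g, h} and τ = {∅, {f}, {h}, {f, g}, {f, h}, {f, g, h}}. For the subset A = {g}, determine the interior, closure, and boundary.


int(A) = ∅, cl(A) = {g}, ∂A = {g}.

Closed sets in (X, τ) are complements of opens:
  closed(X, τ) = {∅, {g}, {h}, {f, g}, {g, h}, {f, g, h}}.
int(A) = ⋃ {U ∈ τ : U ⊆ A}. Opens contained in A: ∅.
Taking the union of these: int(A) = ∅.
cl(A) = ⋂ {C closed : A ⊆ C}. Closed sets containing A: {g}, {f, g}, {g, h}, {f, g, h}.
Intersecting these: cl(A) = {g}.
∂A = cl(A) ∖ int(A) = {g} ∖ ∅ = {g}.


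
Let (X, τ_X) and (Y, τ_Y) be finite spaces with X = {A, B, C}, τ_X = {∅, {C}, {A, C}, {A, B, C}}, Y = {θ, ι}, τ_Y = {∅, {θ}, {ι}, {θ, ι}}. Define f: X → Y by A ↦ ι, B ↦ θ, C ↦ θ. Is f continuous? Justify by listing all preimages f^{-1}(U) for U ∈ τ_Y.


f is NOT continuous.

Compute f^{-1}(U) for each U ∈ τ_Y:
  U = ∅: f^{-1}(U) = ∅ ∈ τ_X ✓.
  U = {θ}: f^{-1}(U) = {B, C} ∉ τ_X ✗.
  U = {ι}: f^{-1}(U) = {A} ∉ τ_X ✗.
  U = {θ, ι}: f^{-1}(U) = {A, B, C} ∈ τ_X ✓.
Found U = {θ} with f^{-1}(U) = {B, C} not in τ_X. Therefore f is NOT continuous.


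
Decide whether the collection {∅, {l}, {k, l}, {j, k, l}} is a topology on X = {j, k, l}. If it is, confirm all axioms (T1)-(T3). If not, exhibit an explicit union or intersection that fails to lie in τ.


τ IS a topology on X.

Axiom (T1): ∅ ∈ τ? Yes; X ∈ τ? Yes.
Axiom (T2/T3): check pairwise unions and intersections of members of τ.
All pairwise intersections and unions checked — each lies in τ. Therefore τ satisfies (T1), (T2), (T3): it IS a topology on X.


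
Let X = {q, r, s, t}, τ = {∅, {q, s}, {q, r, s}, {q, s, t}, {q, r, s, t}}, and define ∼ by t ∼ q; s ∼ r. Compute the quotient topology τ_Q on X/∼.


X/∼ = {[q=t], [r=s]}; |τ_Q| = 2.

Equivalence classes: [q=t], [r=s].
Quotient map π: X → X/∼ sends q ↦ [q=t], r ↦ [r=s], s ↦ [r=s], t ↦ [q=t].
For each subset V ⊆ X/∼, compute π^{-1}(V) ⊆ X and check whether π^{-1}(V) ∈ τ. V is open in τ_Q iff π^{-1}(V) ∈ τ.
  V = {}: π^{-1}(V) = ∅ ∈ τ ✓.
  V = {[q=t]}: π^{-1}(V) = {q, t} ∉ τ ✗.
  V = {[r=s]}: π^{-1}(V) = {r, s} ∉ τ ✗.
  V = {[q=t], [r=s]}: π^{-1}(V) = {q, r, s, t} ∈ τ ✓.
Open sets in the quotient: τ_Q = {{}, {[q=t], [r=s]}} (2 elements).


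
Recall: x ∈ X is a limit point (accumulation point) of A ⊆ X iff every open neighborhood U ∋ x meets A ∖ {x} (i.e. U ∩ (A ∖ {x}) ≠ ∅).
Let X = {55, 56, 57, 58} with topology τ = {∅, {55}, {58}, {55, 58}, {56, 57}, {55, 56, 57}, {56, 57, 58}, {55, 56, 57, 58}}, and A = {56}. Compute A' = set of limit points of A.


A' = {57}

For each x ∈ X, list the open sets U ∈ τ with x ∈ U, then check whether U ∩ (A ∖ {x}) ≠ ∅ for every such U.
  x = 55: open {55} ∋ x has {55} ∩ (A ∖ {55}) = ∅, so x is NOT a limit point.
  x = 56: open {56, 57} ∋ x has {56, 57} ∩ (A ∖ {56}) = ∅, so x is NOT a limit point.
  x = 57: opens ∋ x are {56, 57}, {55, 56, 57}, {56, 57, 58}, {55, 56, 57, 58}; each meets A ∖ {57}, so x IS a limit point.
  x = 58: open {58} ∋ x has {58} ∩ (A ∖ {58}) = ∅, so x is NOT a limit point.
Collecting: A' = {57}.


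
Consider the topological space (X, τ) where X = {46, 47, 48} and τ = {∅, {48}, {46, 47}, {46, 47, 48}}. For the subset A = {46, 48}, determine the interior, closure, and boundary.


int(A) = {48}, cl(A) = {46, 47, 48}, ∂A = {46, 47}.

Closed sets in (X, τ) are complements of opens:
  closed(X, τ) = {∅, {48}, {46, 47}, {46, 47, 48}}.
int(A) = ⋃ {U ∈ τ : U ⊆ A}. Opens contained in A: ∅, {48}.
Taking the union of these: int(A) = {48}.
cl(A) = ⋂ {C closed : A ⊆ C}. Closed sets containing A: {46, 47, 48}.
Intersecting these: cl(A) = {46, 47, 48}.
∂A = cl(A) ∖ int(A) = {46, 47, 48} ∖ {48} = {46, 47}.


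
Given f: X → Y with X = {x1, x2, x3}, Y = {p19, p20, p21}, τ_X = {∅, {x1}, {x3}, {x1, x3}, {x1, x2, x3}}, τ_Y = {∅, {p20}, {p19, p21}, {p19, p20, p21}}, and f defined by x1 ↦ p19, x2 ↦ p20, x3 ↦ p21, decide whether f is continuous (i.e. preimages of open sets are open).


f is NOT continuous.

Compute f^{-1}(U) for each U ∈ τ_Y:
  U = ∅: f^{-1}(U) = ∅ ∈ τ_X ✓.
  U = {p20}: f^{-1}(U) = {x2} ∉ τ_X ✗.
  U = {p19, p21}: f^{-1}(U) = {x1, x3} ∈ τ_X ✓.
  U = {p19, p20, p21}: f^{-1}(U) = {x1, x2, x3} ∈ τ_X ✓.
Found U = {p20} with f^{-1}(U) = {x2} not in τ_X. Therefore f is NOT continuous.


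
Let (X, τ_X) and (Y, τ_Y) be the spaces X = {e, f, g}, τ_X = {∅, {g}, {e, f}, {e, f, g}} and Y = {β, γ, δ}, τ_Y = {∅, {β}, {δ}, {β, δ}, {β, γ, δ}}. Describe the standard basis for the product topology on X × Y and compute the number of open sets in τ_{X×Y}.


Basis B = {∅ × ∅, {g} × {β}, {g} × {δ}, {e, f} × {β}, {e, f} × {δ}, {g} × {β, δ}, {e, f, g} × {β}, {e, f, g} × {δ}, {g} × {β, γ, δ}, {e, f} × {β, δ}, {e, f} × {β, γ, δ}, {e, f, g} × {β, δ}, {e, f, g} × {β, γ, δ}}; |τ_{X×Y}| = 25.

Enumerate products U × V with U ∈ τ_X, V ∈ τ_Y (deduplicated):
  ∅ × ∅ = {} (∅)
  {g} × {β} = {(g,β)}
  {g} × {δ} = {(g,δ)}
  {e, f} × {β} = {(e,β), (f,β)}
  {e, f} × {δ} = {(e,δ), (f,δ)}
  {g} × {β, δ} = {(g,β), (g,δ)}
  {e, f, g} × {β} = {(e,β), (f,β), (g,β)}
  {e, f, g} × {δ} = {(e,δ), (f,δ), (g,δ)}
  {g} × {β, γ, δ} = {(g,β), (g,γ), (g,δ)}
  {e, f} × {β, δ} = {(e,β), (e,δ), (f,β), (f,δ)}
  {e, f} × {β, γ, δ} = {(e,β), (e,γ), (e,δ), (f,β), (f,γ), (f,δ)}
  {e, f, g} × {β, δ} = {(e,β), (e,δ), (f,β), (f,δ), (g,β), (g,δ)}
  {e, f, g} × {β, γ, δ} = {(e,β), (e,γ), (e,δ), (f,β), (f,γ), (f,δ), (g,β), (g,γ), (g,δ)}
These 13 distinct sets form the basis B.
Close under arbitrary unions to get τ_{X×Y}; counting gives |τ_{X×Y}| = 25.


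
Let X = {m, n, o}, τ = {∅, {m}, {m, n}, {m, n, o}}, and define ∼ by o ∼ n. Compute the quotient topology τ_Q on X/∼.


X/∼ = {[m], [n=o]}; |τ_Q| = 3.

Equivalence classes: [m], [n=o].
Quotient map π: X → X/∼ sends m ↦ [m], n ↦ [n=o], o ↦ [n=o].
For each subset V ⊆ X/∼, compute π^{-1}(V) ⊆ X and check whether π^{-1}(V) ∈ τ. V is open in τ_Q iff π^{-1}(V) ∈ τ.
  V = {}: π^{-1}(V) = ∅ ∈ τ ✓.
  V = {[m]}: π^{-1}(V) = {m} ∈ τ ✓.
  V = {[n=o]}: π^{-1}(V) = {n, o} ∉ τ ✗.
  V = {[m], [n=o]}: π^{-1}(V) = {m, n, o} ∈ τ ✓.
Open sets in the quotient: τ_Q = {{}, {[m]}, {[m], [n=o]}} (3 elements).


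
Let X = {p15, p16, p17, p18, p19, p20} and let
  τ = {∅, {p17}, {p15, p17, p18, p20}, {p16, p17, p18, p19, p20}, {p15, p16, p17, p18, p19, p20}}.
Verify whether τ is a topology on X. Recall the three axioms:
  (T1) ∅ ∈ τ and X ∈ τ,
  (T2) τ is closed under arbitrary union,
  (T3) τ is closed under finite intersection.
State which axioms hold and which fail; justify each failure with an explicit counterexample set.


τ is NOT a topology on X.

Axiom (T1): ∅ ∈ τ? Yes; X ∈ τ? Yes.
Axiom (T2/T3): check pairwise unions and intersections of members of τ.
Counterexample for (T3): {p15, p17, p18, p20} ∩ {p16, p17, p18, p19, p20} = {p17, p18, p20} ∉ τ. Therefore τ is NOT a topology.


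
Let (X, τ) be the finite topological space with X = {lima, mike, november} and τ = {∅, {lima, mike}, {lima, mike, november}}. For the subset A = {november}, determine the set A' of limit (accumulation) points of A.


A' = ∅

For each x ∈ X, list the open sets U ∈ τ with x ∈ U, then check whether U ∩ (A ∖ {x}) ≠ ∅ for every such U.
  x = lima: open {lima, mike} ∋ x has {lima, mike} ∩ (A ∖ {lima}) = ∅, so x is NOT a limit point.
  x = mike: open {lima, mike} ∋ x has {lima, mike} ∩ (A ∖ {mike}) = ∅, so x is NOT a limit point.
  x = november: open {lima, mike, november} ∋ x has {lima, mike, november} ∩ (A ∖ {november}) = ∅, so x is NOT a limit point.
Collecting: A' = ∅.


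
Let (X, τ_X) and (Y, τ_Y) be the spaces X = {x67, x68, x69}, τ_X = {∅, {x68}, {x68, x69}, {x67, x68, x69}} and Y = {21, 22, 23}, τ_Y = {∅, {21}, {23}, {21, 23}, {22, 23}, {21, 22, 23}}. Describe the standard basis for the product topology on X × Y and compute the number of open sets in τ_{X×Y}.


Basis B = {∅ × ∅, {x68} × {21}, {x68} × {23}, {x68} × {21, 23}, {x68, x69} × {21}, {x68} × {22, 23}, {x68, x69} × {23}, {x67, x68, x69} × {21}, {x67, x68, x69} × {23}, {x68} × {21, 22, 23}, {x68, x69} × {21, 23}, {x68, x69} × {22, 23}, {x67, x68, x69} × {21, 23}, {x67, x68, x69} × {22, 23}, {x68, x69} × {21, 22, 23}, {x67, x68, x69} × {21, 22, 23}}; |τ_{X×Y}| = 40.

Enumerate products U × V with U ∈ τ_X, V ∈ τ_Y (deduplicated):
  ∅ × ∅ = {} (∅)
  {x68} × {21} = {(x68,21)}
  {x68} × {23} = {(x68,23)}
  {x68} × {21, 23} = {(x68,21), (x68,23)}
  {x68, x69} × {21} = {(x68,21), (x69,21)}
  {x68} × {22, 23} = {(x68,22), (x68,23)}
  {x68, x69} × {23} = {(x68,23), (x69,23)}
  {x67, x68, x69} × {21} = {(x67,21), (x68,21), (x69,21)}
  {x67, x68, x69} × {23} = {(x67,23), (x68,23), (x69,23)}
  {x68} × {21, 22, 23} = {(x68,21), (x68,22), (x68,23)}
  {x68, x69} × {21, 23} = {(x68,21), (x68,23), (x69,21), (x69,23)}
  {x68, x69} × {22, 23} = {(x68,22), (x68,23), (x69,22), (x69,23)}
  {x67, x68, x69} × {21, 23} = {(x67,21), (x67,23), (x68,21), (x68,23), (x69,21), (x69,23)}
  {x67, x68, x69} × {22, 23} = {(x67,22), (x67,23), (x68,22), (x68,23), (x69,22), (x69,23)}
  {x68, x69} × {21, 22, 23} = {(x68,21), (x68,22), (x68,23), (x69,21), (x69,22), (x69,23)}
  {x67, x68, x69} × {21, 22, 23} = {(x67,21), (x67,22), (x67,23), (x68,21), (x68,22), (x68,23), (x69,21), (x69,22), (x69,23)}
These 16 distinct sets form the basis B.
Close under arbitrary unions to get τ_{X×Y}; counting gives |τ_{X×Y}| = 40.


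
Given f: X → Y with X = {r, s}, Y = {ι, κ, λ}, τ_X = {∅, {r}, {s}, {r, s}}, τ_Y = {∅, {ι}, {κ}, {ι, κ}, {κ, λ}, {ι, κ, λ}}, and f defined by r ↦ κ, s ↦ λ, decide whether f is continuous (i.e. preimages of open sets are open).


f IS continuous.

Compute f^{-1}(U) for each U ∈ τ_Y:
  U = ∅: f^{-1}(U) = ∅ ∈ τ_X ✓.
  U = {ι}: f^{-1}(U) = ∅ ∈ τ_X ✓.
  U = {κ}: f^{-1}(U) = {r} ∈ τ_X ✓.
  U = {ι, κ}: f^{-1}(U) = {r} ∈ τ_X ✓.
  U = {κ, λ}: f^{-1}(U) = {r, s} ∈ τ_X ✓.
  U = {ι, κ, λ}: f^{-1}(U) = {r, s} ∈ τ_X ✓.
Every preimage lies in τ_X, so f IS continuous.


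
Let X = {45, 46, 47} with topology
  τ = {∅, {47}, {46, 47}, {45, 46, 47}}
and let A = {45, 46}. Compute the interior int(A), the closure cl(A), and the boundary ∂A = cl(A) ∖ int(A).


int(A) = ∅, cl(A) = {45, 46}, ∂A = {45, 46}.

Closed sets in (X, τ) are complements of opens:
  closed(X, τ) = {∅, {45}, {45, 46}, {45, 46, 47}}.
int(A) = ⋃ {U ∈ τ : U ⊆ A}. Opens contained in A: ∅.
Taking the union of these: int(A) = ∅.
cl(A) = ⋂ {C closed : A ⊆ C}. Closed sets containing A: {45, 46}, {45, 46, 47}.
Intersecting these: cl(A) = {45, 46}.
∂A = cl(A) ∖ int(A) = {45, 46} ∖ ∅ = {45, 46}.


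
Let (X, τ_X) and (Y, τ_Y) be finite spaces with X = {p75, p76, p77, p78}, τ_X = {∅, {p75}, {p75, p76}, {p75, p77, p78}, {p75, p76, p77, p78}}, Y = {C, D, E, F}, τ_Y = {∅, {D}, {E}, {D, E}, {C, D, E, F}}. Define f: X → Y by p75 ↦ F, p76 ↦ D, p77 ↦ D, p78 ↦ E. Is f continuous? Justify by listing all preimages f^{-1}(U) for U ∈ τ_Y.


f is NOT continuous.

Compute f^{-1}(U) for each U ∈ τ_Y:
  U = ∅: f^{-1}(U) = ∅ ∈ τ_X ✓.
  U = {D}: f^{-1}(U) = {p76, p77} ∉ τ_X ✗.
  U = {E}: f^{-1}(U) = {p78} ∉ τ_X ✗.
  U = {D, E}: f^{-1}(U) = {p76, p77, p78} ∉ τ_X ✗.
  U = {C, D, E, F}: f^{-1}(U) = {p75, p76, p77, p78} ∈ τ_X ✓.
Found U = {D} with f^{-1}(U) = {p76, p77} not in τ_X. Therefore f is NOT continuous.


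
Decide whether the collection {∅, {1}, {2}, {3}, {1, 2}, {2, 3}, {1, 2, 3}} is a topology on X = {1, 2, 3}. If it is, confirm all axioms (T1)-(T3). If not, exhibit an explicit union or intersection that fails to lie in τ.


τ is NOT a topology on X.

Axiom (T1): ∅ ∈ τ? Yes; X ∈ τ? Yes.
Axiom (T2/T3): check pairwise unions and intersections of members of τ.
Counterexample for (T2): {1} ∪ {3} = {1, 3} ∉ τ. Therefore τ is NOT a topology.


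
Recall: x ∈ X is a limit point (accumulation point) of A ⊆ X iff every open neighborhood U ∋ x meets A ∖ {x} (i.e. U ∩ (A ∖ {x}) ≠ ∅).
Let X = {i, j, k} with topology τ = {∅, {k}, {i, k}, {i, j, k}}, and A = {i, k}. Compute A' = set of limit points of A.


A' = {i, j}

For each x ∈ X, list the open sets U ∈ τ with x ∈ U, then check whether U ∩ (A ∖ {x}) ≠ ∅ for every such U.
  x = i: opens ∋ x are {i, k}, {i, j, k}; each meets A ∖ {i}, so x IS a limit point.
  x = j: opens ∋ x are {i, j, k}; each meets A ∖ {j}, so x IS a limit point.
  x = k: open {k} ∋ x has {k} ∩ (A ∖ {k}) = ∅, so x is NOT a limit point.
Collecting: A' = {i, j}.


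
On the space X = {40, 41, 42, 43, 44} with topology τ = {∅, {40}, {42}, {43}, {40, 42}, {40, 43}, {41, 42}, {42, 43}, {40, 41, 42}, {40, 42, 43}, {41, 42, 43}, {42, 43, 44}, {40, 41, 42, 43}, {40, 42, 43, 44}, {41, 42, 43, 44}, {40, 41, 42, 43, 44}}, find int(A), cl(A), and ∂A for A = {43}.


int(A) = {43}, cl(A) = {43, 44}, ∂A = {44}.

Closed sets in (X, τ) are complements of opens:
  closed(X, τ) = {∅, {40}, {41}, {44}, {40, 41}, {40, 44}, {41, 44}, {43, 44}, {40, 41, 44}, {40, 43, 44}, {41, 42, 44}, {41, 43, 44}, {40, 41, 42, 44}, {40, 41, 43, 44}, {41, 42, 43, 44}, {40, 41, 42, 43, 44}}.
int(A) = ⋃ {U ∈ τ : U ⊆ A}. Opens contained in A: ∅, {43}.
Taking the union of these: int(A) = {43}.
cl(A) = ⋂ {C closed : A ⊆ C}. Closed sets containing A: {43, 44}, {40, 43, 44}, {41, 43, 44}, {40, 41, 43, 44}, {41, 42, 43, 44}, {40, 41, 42, 43, 44}.
Intersecting these: cl(A) = {43, 44}.
∂A = cl(A) ∖ int(A) = {43, 44} ∖ {43} = {44}.
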